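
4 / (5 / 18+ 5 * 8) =72 / 725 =0.10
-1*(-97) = 97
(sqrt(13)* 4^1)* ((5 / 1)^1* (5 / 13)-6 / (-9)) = 404* sqrt(13) / 39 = 37.35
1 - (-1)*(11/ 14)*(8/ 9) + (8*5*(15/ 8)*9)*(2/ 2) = 676.70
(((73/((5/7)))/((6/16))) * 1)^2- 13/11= 183826259/2475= 74273.24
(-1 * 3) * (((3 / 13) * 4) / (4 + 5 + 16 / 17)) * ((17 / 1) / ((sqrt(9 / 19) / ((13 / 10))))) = -1734 * sqrt(19) / 845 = -8.94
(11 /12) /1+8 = 107 /12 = 8.92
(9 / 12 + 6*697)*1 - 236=15787 / 4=3946.75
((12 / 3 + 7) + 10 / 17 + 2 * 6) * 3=1203 / 17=70.76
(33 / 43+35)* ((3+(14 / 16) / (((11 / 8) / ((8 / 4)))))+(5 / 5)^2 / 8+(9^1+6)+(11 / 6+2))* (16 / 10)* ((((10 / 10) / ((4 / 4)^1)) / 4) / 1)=4716277 / 14190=332.37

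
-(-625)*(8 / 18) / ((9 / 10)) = 25000 / 81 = 308.64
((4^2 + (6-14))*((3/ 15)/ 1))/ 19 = 8/ 95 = 0.08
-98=-98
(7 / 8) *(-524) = -917 / 2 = -458.50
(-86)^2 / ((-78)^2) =1849 / 1521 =1.22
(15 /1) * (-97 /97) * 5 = -75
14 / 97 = 0.14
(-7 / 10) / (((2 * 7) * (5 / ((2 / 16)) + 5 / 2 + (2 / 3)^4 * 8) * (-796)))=81 / 56842360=0.00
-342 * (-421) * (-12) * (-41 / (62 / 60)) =2125174320 / 31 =68554010.32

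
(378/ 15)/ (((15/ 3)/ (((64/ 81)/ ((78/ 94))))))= 42112/ 8775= 4.80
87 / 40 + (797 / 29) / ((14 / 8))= 145181 / 8120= 17.88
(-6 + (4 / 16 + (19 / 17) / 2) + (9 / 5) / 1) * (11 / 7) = -12683 / 2380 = -5.33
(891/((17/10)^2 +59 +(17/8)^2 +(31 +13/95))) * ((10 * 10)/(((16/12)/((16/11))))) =2954880000/2965291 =996.49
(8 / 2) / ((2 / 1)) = 2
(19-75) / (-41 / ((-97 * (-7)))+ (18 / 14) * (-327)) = 4753 / 35689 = 0.13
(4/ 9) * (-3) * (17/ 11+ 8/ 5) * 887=-613804/ 165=-3720.02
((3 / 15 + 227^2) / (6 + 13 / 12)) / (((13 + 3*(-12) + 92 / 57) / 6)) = -45973008 / 22525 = -2040.98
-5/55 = -1/11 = -0.09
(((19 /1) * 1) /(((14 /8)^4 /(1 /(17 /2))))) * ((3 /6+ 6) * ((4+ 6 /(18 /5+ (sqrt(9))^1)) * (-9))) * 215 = -6607111680 /448987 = -14715.60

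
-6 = -6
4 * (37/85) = 148/85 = 1.74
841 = 841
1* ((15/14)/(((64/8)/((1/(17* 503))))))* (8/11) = 15/1316854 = 0.00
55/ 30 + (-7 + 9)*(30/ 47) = 877/ 282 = 3.11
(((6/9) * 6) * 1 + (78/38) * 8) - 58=-714/19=-37.58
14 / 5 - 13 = -10.20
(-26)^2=676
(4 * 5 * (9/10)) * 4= 72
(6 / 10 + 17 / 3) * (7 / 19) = 658 / 285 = 2.31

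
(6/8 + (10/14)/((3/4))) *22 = 1573/42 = 37.45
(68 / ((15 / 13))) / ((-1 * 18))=-442 / 135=-3.27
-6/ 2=-3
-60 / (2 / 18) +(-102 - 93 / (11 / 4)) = -7434 / 11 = -675.82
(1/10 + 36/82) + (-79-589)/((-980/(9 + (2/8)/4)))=1079447/160720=6.72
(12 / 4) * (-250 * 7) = -5250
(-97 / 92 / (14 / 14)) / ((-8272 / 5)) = 485 / 761024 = 0.00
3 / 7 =0.43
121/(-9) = -121/9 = -13.44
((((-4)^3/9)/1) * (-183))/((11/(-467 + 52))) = -1620160/33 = -49095.76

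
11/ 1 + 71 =82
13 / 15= 0.87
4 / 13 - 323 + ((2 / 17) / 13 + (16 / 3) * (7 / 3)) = -617065 / 1989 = -310.24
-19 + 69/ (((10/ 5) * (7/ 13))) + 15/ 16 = 5153/ 112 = 46.01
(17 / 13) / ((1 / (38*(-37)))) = -23902 / 13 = -1838.62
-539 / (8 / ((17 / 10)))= -9163 / 80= -114.54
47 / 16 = 2.94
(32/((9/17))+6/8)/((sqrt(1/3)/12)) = 2203 * sqrt(3)/3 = 1271.90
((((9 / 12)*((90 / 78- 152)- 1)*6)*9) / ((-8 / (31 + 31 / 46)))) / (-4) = -116482779 / 19136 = -6087.10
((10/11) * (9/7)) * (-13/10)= -117/77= -1.52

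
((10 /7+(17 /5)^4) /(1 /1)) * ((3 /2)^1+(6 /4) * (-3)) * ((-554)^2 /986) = -272033615478 /2156875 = -126123.96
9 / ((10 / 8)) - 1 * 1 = 31 / 5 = 6.20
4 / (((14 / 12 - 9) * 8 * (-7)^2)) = -3 / 2303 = -0.00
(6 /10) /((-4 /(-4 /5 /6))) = 1 /50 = 0.02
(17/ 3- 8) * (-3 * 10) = 70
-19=-19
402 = 402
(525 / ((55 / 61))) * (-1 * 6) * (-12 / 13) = 461160 / 143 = 3224.90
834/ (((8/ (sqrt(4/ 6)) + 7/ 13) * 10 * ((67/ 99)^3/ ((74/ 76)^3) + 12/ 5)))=-20494947537999/ 119499477958700 + 266434317993987 * sqrt(6)/ 209124086427725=2.95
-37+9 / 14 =-36.36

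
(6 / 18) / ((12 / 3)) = 1 / 12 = 0.08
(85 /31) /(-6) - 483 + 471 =-2317 /186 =-12.46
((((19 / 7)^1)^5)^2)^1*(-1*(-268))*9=14788131813816012 / 282475249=52351956.03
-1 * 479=-479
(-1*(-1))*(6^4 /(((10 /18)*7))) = 11664 /35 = 333.26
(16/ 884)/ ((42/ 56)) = 16/ 663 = 0.02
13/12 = 1.08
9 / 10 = 0.90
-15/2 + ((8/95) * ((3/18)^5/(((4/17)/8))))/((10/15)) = -230833/30780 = -7.50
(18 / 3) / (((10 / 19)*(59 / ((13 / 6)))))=0.42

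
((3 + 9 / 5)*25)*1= 120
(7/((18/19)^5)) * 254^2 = 591794.54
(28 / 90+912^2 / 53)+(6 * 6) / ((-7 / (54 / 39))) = 3404513722 / 217035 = 15686.47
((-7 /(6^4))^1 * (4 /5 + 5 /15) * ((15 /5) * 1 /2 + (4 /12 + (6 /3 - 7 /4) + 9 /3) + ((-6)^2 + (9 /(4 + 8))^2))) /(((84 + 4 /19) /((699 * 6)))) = -1053099187 /82944000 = -12.70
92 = 92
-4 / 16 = -1 / 4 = -0.25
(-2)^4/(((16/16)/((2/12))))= 8/3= 2.67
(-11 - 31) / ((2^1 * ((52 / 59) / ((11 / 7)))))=-1947 / 52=-37.44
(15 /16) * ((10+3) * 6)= 585 /8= 73.12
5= 5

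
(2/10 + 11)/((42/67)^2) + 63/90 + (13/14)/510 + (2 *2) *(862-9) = 73710577/21420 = 3441.20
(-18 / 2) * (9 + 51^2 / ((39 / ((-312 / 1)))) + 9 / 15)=935928 / 5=187185.60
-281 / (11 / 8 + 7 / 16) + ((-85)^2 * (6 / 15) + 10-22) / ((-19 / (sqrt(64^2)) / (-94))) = 911110.65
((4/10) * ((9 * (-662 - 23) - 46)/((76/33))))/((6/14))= -478247/190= -2517.09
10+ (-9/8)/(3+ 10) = 1031/104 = 9.91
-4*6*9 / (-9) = 24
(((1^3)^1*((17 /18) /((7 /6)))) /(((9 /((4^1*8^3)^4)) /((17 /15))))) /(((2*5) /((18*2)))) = 10168283533672448 /1575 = 6456053037252.35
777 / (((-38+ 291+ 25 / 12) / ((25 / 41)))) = 233100 / 125501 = 1.86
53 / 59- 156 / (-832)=1025 / 944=1.09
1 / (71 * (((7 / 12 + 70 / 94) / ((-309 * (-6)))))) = 1045656 / 53179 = 19.66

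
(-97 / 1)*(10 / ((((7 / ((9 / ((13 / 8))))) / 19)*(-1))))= 1326960 / 91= 14581.98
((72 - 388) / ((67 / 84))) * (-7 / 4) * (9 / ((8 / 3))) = 313551 / 134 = 2339.93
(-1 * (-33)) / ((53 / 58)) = 1914 / 53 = 36.11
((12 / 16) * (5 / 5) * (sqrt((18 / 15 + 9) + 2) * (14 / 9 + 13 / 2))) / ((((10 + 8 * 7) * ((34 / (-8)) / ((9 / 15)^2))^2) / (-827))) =-215847 * sqrt(305) / 1986875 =-1.90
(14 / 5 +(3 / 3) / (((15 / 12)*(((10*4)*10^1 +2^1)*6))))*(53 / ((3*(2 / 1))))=447479 / 18090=24.74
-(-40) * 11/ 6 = 220/ 3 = 73.33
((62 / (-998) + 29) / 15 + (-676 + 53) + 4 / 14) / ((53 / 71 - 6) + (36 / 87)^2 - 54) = 10.51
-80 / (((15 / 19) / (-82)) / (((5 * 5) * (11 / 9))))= 6855200 / 27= 253896.30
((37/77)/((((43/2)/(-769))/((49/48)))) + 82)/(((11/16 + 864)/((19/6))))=13902167/58895595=0.24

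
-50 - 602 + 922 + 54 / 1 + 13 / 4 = 1309 / 4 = 327.25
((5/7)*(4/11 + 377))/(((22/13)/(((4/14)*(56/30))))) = 30836/363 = 84.95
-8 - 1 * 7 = -15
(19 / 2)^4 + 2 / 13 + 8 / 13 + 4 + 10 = 1697245 / 208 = 8159.83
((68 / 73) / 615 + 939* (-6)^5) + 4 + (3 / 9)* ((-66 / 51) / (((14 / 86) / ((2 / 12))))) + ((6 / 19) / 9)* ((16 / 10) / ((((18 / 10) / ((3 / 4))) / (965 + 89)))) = -741171488117317 / 101507595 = -7301635.79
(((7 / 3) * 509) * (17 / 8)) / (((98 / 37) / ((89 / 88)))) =28494329 / 29568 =963.69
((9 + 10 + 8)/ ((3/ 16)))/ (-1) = -144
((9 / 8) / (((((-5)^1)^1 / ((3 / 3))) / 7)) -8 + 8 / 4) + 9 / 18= -283 / 40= -7.08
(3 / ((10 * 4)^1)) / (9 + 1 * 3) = 1 / 160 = 0.01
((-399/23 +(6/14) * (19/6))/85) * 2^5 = -82384/13685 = -6.02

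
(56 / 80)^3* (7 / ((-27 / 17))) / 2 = -40817 / 54000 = -0.76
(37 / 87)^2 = 0.18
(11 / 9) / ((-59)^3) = -11 / 1848411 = -0.00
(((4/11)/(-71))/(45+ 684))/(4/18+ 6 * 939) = -1/801959697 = -0.00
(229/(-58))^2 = 52441/3364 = 15.59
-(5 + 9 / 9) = -6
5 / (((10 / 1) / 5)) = 5 / 2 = 2.50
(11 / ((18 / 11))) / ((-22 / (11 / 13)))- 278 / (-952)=466 / 13923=0.03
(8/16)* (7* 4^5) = 3584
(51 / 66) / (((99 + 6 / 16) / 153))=3468 / 2915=1.19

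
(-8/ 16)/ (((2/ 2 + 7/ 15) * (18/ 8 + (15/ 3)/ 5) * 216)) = -5/ 10296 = -0.00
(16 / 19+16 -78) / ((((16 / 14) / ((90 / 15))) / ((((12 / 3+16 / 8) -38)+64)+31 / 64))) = -25365879 / 2432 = -10430.05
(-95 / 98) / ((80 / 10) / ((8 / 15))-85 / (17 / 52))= 19 / 4802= 0.00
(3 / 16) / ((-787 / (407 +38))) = -1335 / 12592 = -0.11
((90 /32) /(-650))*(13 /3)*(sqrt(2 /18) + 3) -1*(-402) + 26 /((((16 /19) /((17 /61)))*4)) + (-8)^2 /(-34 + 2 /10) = 132679349 /329888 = 402.20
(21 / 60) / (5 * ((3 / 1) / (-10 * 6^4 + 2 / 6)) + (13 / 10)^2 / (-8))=-1555160 / 943793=-1.65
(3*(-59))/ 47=-177/ 47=-3.77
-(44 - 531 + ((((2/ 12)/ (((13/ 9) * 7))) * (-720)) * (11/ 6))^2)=13.58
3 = 3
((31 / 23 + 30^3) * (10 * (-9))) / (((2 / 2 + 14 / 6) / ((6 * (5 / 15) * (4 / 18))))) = -7452372 / 23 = -324016.17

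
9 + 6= 15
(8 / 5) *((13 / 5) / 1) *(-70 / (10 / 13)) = -9464 / 25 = -378.56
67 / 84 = 0.80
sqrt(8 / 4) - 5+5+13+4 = sqrt(2)+17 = 18.41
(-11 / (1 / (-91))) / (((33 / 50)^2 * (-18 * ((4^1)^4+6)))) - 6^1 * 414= -289991839 / 116721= -2484.49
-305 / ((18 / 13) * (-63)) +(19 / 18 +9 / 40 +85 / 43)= 6586549 / 975240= 6.75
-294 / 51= -98 / 17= -5.76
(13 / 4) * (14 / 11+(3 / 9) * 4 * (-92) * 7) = -183911 / 66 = -2786.53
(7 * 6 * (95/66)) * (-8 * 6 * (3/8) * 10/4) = -29925/11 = -2720.45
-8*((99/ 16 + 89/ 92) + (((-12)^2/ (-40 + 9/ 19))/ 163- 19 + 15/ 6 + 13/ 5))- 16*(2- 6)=3326221343/ 28154990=118.14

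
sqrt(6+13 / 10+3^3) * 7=49 * sqrt(70) / 10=41.00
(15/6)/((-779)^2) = 5/1213682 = 0.00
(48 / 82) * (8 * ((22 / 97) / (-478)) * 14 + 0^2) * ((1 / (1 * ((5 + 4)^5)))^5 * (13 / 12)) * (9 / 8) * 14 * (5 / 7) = -40040 / 75818243443896551242654220583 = -0.00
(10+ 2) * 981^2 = 11548332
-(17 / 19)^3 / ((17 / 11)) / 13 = -3179 / 89167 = -0.04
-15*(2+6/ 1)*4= -480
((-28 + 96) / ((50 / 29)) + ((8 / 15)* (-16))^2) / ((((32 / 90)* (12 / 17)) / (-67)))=-14384431 / 480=-29967.56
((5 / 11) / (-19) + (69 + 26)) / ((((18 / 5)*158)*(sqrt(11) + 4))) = 0.02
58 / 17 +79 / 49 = 5.02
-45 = -45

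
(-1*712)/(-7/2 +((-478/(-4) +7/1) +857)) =-178/245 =-0.73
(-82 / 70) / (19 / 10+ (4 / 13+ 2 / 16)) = -0.50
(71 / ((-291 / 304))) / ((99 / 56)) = -1208704 / 28809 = -41.96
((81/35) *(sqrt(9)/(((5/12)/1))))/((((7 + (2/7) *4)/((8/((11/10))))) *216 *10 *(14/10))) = 36/7315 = 0.00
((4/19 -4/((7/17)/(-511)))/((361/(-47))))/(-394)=2216520/1351223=1.64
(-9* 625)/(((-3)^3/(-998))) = -623750/3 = -207916.67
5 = 5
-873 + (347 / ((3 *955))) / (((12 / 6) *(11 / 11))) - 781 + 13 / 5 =-1892435 / 1146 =-1651.34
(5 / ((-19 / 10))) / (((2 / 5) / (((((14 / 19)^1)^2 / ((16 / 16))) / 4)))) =-6125 / 6859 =-0.89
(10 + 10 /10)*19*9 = 1881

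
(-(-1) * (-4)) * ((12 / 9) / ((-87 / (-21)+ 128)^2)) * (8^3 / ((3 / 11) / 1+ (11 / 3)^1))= -0.04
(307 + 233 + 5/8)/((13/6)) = 12975/52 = 249.52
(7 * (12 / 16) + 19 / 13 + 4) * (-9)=-5013 / 52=-96.40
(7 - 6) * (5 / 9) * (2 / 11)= 10 / 99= 0.10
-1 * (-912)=912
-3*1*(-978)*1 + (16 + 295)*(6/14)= 21471/7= 3067.29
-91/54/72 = -91/3888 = -0.02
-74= -74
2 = 2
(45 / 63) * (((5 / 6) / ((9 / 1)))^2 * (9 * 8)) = 250 / 567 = 0.44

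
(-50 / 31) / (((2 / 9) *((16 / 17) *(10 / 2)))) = -765 / 496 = -1.54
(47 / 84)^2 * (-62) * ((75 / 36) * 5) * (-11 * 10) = 470793125 / 21168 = 22240.79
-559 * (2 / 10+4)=-11739 / 5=-2347.80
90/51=30/17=1.76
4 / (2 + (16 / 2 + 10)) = 1 / 5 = 0.20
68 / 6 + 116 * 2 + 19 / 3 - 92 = 473 / 3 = 157.67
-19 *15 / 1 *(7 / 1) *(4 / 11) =-7980 / 11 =-725.45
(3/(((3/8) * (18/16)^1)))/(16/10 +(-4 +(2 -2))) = -80/27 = -2.96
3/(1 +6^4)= 0.00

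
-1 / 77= -0.01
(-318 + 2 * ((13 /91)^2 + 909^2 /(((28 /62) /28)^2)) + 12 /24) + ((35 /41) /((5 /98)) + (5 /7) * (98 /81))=2067455030341321 /325458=6352448028.14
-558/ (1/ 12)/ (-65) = 6696/ 65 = 103.02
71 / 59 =1.20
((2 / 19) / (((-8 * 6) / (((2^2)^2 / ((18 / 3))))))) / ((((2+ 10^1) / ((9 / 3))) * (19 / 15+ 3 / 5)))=-5 / 6384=-0.00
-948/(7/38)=-36024/7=-5146.29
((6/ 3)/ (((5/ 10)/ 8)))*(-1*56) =-1792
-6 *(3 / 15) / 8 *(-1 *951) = 2853 / 20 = 142.65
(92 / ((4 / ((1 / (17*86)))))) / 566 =23 / 827492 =0.00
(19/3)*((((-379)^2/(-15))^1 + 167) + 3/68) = -182346857/3060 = -59590.48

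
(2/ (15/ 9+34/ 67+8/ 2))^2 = 161604/ 1540081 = 0.10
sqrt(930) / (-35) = -sqrt(930) / 35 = -0.87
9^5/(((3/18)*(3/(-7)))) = -826686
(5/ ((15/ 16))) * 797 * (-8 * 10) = -340053.33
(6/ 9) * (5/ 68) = 5/ 102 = 0.05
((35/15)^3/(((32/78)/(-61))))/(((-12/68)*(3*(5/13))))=60111779/6480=9276.51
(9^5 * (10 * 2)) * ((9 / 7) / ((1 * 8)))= 2657205 / 14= 189800.36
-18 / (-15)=6 / 5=1.20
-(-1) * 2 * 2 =4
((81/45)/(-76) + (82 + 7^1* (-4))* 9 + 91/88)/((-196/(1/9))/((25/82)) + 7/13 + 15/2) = -264641455/3139700828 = -0.08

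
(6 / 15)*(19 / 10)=0.76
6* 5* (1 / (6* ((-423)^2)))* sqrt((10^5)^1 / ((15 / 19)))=500* sqrt(114) / 536787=0.01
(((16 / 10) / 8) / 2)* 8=4 / 5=0.80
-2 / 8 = -1 / 4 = -0.25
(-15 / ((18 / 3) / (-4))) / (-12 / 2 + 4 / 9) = -9 / 5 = -1.80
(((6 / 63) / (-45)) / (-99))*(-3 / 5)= -2 / 155925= -0.00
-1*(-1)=1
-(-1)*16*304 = 4864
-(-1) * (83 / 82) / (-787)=-83 / 64534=-0.00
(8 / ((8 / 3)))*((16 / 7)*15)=720 / 7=102.86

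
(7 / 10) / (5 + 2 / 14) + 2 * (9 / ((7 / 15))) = 97543 / 2520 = 38.71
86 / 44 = 43 / 22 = 1.95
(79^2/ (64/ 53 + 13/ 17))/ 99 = 5623141/ 175923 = 31.96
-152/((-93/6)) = 304/31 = 9.81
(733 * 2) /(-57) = -1466 /57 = -25.72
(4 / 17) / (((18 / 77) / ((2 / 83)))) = 308 / 12699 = 0.02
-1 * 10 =-10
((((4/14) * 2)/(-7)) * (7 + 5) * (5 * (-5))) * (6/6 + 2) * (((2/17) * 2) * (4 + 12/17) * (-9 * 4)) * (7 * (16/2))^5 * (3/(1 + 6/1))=-199766310912000/289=-691232909730.10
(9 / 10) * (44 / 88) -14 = -271 / 20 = -13.55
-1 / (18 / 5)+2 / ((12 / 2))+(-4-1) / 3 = -29 / 18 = -1.61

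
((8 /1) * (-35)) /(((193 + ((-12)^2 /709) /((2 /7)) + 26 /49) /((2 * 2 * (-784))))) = 30505377280 /6748143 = 4520.56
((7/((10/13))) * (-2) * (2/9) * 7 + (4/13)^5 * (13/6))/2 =-18189517/1285245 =-14.15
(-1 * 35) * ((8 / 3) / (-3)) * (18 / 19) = 560 / 19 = 29.47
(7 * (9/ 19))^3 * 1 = 36.46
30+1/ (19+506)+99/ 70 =32987/ 1050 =31.42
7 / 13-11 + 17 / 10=-1139 / 130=-8.76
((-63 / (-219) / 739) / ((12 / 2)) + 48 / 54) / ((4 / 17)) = 14674655 / 3884184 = 3.78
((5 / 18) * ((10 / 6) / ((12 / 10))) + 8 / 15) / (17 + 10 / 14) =10423 / 200880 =0.05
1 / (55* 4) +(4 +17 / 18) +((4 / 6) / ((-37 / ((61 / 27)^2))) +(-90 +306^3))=510077511772249 / 17802180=28652530.86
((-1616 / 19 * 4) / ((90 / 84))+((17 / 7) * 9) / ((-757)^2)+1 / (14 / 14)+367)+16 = 75990925397 / 1143232755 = 66.47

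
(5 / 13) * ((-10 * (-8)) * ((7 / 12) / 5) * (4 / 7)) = 80 / 39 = 2.05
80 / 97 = 0.82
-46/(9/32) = -1472/9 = -163.56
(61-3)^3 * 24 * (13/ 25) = 60874944/ 25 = 2434997.76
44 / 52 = 11 / 13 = 0.85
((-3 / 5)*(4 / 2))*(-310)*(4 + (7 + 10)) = 7812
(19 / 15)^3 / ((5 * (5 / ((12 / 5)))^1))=27436 / 140625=0.20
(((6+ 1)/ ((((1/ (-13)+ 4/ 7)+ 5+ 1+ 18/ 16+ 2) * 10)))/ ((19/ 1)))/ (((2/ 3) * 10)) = 1911/ 3326425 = 0.00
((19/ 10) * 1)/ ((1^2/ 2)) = 3.80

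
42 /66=7 /11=0.64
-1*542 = -542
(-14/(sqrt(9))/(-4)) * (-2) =-7/3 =-2.33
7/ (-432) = -7/ 432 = -0.02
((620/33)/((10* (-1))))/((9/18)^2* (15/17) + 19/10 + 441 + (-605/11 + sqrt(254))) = -927245960/191227774331 + 7167200* sqrt(254)/573683322993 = -0.00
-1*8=-8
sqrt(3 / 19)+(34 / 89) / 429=34 / 38181+sqrt(57) / 19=0.40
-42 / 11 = -3.82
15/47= 0.32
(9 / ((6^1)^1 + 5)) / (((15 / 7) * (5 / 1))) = 21 / 275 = 0.08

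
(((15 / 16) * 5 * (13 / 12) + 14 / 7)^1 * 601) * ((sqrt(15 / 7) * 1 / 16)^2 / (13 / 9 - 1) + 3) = 5891282667 / 458752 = 12841.98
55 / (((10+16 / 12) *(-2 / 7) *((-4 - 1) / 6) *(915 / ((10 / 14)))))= 33 / 2074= 0.02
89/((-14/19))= -1691/14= -120.79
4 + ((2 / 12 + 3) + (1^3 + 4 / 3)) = 19 / 2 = 9.50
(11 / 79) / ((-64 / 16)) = -11 / 316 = -0.03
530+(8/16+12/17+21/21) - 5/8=72295/136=531.58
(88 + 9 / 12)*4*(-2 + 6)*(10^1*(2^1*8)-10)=213000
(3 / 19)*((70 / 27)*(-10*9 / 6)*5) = -1750 / 57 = -30.70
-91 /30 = -3.03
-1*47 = -47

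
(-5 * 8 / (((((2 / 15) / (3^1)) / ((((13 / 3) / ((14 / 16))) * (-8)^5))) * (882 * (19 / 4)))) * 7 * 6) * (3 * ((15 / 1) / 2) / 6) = 5111808000 / 931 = 5490663.80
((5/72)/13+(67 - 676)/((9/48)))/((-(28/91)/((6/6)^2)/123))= 124645043/96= 1298385.86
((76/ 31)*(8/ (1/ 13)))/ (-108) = -1976/ 837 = -2.36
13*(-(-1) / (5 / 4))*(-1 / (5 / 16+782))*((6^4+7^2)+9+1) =-225472 / 12517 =-18.01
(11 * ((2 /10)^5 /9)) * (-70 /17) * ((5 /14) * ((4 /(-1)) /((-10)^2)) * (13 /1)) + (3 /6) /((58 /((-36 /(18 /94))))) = -22467728 /13865625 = -1.62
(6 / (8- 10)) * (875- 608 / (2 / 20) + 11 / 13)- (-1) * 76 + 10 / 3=611980 / 39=15691.79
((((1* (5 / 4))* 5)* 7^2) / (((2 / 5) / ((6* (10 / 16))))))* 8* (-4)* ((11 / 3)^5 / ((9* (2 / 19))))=-93711550625 / 1458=-64274040.21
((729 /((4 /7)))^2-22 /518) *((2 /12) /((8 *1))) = 6744517555 /198912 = 33907.04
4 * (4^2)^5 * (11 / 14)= 23068672 / 7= 3295524.57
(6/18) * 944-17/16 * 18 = 295.54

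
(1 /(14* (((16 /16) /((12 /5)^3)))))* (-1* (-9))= 7776 /875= 8.89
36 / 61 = 0.59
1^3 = 1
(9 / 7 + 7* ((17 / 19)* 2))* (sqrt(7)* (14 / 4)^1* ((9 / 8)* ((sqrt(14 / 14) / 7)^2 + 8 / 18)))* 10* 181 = 121065.65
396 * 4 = 1584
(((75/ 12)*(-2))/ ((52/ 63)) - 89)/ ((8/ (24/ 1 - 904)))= 595705/ 52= 11455.87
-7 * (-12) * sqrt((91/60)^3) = 637 * sqrt(1365)/150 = 156.90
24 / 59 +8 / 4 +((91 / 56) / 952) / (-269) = 290915201 / 120873536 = 2.41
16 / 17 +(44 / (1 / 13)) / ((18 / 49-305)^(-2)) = 53082203.44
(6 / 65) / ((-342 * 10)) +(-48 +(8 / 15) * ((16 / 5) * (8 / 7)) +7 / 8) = -46864079 / 1037400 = -45.17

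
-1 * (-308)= 308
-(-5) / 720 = 1 / 144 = 0.01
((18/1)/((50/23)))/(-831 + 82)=-207/18725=-0.01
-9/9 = -1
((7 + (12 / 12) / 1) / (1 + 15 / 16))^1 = 128 / 31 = 4.13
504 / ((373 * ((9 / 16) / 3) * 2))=1344 / 373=3.60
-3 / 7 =-0.43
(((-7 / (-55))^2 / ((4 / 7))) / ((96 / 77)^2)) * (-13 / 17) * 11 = -2403401 / 15667200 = -0.15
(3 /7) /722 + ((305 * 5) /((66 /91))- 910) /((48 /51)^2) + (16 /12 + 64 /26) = 749422083329 /555050496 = 1350.19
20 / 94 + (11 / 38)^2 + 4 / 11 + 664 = 664.66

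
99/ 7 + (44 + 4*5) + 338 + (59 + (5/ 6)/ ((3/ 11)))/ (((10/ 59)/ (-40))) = -896425/ 63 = -14228.97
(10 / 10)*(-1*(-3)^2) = -9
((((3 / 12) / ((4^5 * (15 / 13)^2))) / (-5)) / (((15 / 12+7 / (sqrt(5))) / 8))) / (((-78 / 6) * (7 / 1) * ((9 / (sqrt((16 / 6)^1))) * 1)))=0.00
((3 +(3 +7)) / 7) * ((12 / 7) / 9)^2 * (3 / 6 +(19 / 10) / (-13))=368 / 15435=0.02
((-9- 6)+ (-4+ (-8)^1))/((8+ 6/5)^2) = -675/2116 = -0.32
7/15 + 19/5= 64/15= 4.27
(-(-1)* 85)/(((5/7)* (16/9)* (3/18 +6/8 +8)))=3213/428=7.51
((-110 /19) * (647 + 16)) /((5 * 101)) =-14586 /1919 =-7.60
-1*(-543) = 543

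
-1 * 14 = -14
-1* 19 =-19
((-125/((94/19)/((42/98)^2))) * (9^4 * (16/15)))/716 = -18698850/412237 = -45.36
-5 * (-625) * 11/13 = 34375/13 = 2644.23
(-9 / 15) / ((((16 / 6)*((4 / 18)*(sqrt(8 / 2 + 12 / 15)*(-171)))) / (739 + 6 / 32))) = 35481*sqrt(30) / 97280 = 2.00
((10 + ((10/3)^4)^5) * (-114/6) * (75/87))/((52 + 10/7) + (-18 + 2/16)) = -241818181902498604606000/18302131320849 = -13212569490.58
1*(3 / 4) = 0.75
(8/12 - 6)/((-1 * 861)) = 16/2583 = 0.01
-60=-60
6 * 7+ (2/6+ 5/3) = 44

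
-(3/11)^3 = -27/1331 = -0.02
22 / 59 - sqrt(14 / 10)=22 / 59 - sqrt(35) / 5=-0.81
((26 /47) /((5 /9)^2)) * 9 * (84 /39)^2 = 1143072 /15275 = 74.83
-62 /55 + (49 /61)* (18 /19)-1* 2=-150838 /63745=-2.37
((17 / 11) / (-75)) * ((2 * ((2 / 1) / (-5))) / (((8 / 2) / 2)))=34 / 4125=0.01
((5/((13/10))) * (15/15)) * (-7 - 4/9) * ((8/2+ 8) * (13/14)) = -6700/21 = -319.05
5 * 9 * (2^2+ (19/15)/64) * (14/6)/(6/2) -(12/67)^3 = 140.69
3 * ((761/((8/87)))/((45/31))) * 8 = 684139/5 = 136827.80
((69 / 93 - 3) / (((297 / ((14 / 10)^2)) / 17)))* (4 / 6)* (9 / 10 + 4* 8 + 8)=-4769758 / 690525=-6.91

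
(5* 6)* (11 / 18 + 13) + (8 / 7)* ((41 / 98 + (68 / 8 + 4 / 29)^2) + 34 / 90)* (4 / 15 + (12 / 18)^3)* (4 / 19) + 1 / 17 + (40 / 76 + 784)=681008393109902 / 566029310175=1203.13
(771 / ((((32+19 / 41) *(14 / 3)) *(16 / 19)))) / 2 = 1801827 / 596288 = 3.02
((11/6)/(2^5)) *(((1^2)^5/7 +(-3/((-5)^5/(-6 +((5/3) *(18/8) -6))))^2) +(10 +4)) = 56719001559/70000000000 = 0.81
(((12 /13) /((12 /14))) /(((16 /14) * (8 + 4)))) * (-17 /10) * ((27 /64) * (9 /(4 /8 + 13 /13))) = -22491 /66560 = -0.34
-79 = -79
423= 423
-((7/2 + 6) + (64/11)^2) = -10491/242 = -43.35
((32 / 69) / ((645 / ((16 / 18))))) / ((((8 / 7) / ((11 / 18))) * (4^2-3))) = 0.00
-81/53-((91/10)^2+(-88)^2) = -41490193/5300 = -7828.34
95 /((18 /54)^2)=855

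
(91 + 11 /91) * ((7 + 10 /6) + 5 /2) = 92594 /91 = 1017.52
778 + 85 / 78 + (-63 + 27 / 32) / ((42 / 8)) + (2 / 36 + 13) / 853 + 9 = 4338437569 / 5588856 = 776.27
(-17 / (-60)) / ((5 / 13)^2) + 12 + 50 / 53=14.86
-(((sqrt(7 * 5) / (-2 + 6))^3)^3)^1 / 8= -1500625 * sqrt(35) / 2097152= -4.23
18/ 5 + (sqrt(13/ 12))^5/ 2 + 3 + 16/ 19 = 169 * sqrt(39)/ 1728 + 707/ 95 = 8.05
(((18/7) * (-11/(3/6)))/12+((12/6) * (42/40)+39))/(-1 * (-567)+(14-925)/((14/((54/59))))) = 16697/232860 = 0.07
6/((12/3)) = 3/2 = 1.50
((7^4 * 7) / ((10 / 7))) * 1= 117649 / 10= 11764.90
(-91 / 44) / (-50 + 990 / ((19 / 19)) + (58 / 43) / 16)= -7826 / 3557279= -0.00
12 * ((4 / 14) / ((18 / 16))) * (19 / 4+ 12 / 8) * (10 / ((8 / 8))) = 4000 / 21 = 190.48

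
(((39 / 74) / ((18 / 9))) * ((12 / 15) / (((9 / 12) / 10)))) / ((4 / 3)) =78 / 37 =2.11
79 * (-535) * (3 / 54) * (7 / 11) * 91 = -26922805 / 198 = -135973.76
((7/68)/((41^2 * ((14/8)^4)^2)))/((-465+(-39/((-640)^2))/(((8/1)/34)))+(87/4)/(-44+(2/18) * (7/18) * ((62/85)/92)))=-748136675724492800/500240312168520150745542759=-0.00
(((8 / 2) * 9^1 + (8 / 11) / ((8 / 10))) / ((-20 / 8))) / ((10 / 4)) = -1624 / 275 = -5.91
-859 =-859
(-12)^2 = 144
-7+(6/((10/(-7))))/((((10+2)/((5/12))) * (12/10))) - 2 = -2627/288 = -9.12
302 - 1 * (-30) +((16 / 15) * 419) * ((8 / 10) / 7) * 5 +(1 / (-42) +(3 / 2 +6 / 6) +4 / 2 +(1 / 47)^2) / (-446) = 60763020329 / 103447470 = 587.38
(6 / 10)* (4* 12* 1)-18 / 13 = 1782 / 65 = 27.42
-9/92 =-0.10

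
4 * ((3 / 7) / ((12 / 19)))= 19 / 7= 2.71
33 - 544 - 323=-834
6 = 6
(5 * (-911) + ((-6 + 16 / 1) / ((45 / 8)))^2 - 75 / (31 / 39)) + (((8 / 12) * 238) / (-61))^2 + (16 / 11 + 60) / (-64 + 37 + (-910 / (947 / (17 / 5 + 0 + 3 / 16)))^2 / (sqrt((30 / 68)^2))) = -15585652344573481210 / 2773347060368907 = -5619.80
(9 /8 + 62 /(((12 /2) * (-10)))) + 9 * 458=494651 /120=4122.09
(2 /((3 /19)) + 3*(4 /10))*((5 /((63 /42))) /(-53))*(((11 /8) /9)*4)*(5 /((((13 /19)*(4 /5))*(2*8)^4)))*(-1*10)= 26125 /35168256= 0.00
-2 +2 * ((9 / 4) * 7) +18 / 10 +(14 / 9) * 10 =4217 / 90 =46.86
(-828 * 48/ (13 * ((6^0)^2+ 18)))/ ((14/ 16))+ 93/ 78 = -631781/ 3458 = -182.70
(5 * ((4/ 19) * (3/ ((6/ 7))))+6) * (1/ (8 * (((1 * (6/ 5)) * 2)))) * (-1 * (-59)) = 29.76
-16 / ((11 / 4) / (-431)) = 27584 / 11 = 2507.64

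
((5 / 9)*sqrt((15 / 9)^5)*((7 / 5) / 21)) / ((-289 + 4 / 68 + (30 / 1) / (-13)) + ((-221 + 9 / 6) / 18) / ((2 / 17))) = -1768*sqrt(15) / 20359107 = -0.00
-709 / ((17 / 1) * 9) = -709 / 153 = -4.63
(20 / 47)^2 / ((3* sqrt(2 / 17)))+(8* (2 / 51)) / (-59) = -16 / 3009+200* sqrt(34) / 6627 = 0.17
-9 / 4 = -2.25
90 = 90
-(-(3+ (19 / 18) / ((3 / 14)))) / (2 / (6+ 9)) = 535 / 9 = 59.44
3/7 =0.43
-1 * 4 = -4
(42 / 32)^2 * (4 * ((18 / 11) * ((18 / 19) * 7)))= 250047 / 3344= 74.77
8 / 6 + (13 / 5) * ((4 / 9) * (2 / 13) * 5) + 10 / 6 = 35 / 9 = 3.89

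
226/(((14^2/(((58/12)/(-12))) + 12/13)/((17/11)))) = -724217/1007094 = -0.72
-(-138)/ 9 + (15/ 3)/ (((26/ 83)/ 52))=2536/ 3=845.33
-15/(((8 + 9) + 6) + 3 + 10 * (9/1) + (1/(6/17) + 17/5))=-450/3667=-0.12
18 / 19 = 0.95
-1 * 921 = -921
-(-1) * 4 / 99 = 0.04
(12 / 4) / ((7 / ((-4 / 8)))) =-3 / 14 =-0.21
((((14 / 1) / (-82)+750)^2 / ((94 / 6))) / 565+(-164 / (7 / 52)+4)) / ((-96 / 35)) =359583344471 / 857067936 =419.55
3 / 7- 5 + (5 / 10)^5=-1017 / 224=-4.54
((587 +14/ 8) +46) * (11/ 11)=2539/ 4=634.75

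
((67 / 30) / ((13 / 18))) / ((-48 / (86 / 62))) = -2881 / 32240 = -0.09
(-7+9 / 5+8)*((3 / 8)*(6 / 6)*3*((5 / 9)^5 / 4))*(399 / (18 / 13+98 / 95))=6.88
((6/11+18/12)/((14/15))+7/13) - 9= -25105/4004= -6.27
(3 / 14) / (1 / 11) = 33 / 14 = 2.36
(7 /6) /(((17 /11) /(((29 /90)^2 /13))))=0.01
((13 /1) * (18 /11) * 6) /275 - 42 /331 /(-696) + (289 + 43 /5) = 34619544199 /116147900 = 298.06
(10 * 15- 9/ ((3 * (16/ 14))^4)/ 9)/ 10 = 49763999/ 3317760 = 15.00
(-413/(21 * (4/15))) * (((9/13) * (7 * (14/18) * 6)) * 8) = -173460/13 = -13343.08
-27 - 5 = -32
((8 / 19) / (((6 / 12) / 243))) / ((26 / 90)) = 174960 / 247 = 708.34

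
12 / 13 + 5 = 77 / 13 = 5.92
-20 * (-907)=18140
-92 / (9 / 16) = -1472 / 9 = -163.56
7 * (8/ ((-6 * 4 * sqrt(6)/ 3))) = -7 * sqrt(6)/ 6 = -2.86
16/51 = 0.31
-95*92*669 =-5847060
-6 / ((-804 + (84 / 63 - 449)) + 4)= 18 / 3743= 0.00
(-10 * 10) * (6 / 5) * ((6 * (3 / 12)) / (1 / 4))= -720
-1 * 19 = -19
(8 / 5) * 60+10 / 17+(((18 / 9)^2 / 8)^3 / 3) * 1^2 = 39425 / 408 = 96.63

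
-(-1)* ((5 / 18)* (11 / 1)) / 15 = 11 / 54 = 0.20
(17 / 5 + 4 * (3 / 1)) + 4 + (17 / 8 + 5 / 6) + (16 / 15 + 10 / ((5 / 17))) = 2297 / 40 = 57.42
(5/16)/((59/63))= 315/944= 0.33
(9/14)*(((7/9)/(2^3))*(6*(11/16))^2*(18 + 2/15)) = 6171/320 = 19.28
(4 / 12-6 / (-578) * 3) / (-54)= -0.01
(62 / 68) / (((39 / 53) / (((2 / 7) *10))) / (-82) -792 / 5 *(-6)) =269452 / 280868883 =0.00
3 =3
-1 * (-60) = 60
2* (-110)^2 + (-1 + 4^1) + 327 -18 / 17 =416992 / 17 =24528.94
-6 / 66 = -1 / 11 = -0.09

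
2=2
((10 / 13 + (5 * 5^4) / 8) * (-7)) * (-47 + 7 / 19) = 126226205 / 988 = 127759.32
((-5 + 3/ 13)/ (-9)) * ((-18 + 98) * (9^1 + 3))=19840/ 39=508.72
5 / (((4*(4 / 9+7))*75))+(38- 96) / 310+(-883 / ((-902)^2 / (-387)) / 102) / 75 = -0.18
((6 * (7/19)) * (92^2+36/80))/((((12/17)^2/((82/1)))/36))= 42124012581/380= 110852664.69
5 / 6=0.83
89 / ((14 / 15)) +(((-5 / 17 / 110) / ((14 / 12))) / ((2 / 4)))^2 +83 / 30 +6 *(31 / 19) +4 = 54651976321 / 488342085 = 111.91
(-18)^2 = 324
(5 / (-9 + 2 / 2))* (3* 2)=-3.75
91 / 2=45.50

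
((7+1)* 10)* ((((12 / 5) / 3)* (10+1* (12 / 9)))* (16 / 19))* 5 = 174080 / 57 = 3054.04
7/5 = 1.40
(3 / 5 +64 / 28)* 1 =101 / 35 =2.89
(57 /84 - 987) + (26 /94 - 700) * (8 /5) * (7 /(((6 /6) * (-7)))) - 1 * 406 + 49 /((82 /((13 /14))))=-18359143 /67445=-272.21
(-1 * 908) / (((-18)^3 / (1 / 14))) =227 / 20412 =0.01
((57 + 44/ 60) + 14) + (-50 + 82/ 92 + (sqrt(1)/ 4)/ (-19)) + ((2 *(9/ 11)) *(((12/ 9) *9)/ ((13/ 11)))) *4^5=5807151829/ 340860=17036.77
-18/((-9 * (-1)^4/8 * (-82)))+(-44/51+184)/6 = 30.33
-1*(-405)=405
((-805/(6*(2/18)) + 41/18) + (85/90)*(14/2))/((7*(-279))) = 21575/35154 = 0.61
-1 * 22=-22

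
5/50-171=-1709/10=-170.90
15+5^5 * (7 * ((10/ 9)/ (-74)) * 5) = -541880/ 333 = -1627.27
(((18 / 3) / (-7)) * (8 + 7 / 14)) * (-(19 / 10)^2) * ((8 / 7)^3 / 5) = 2356608 / 300125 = 7.85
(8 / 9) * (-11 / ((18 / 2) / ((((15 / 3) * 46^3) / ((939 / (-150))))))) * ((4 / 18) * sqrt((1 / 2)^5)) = 535348000 * sqrt(2) / 228177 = 3318.02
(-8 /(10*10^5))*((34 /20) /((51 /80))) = -1 /46875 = -0.00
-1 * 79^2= -6241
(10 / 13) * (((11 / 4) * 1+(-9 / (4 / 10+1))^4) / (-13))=-82144555 / 811538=-101.22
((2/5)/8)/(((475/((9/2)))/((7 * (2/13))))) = 63/123500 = 0.00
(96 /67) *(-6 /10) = -288 /335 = -0.86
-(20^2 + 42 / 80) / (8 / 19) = -304399 / 320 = -951.25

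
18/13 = 1.38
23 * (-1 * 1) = -23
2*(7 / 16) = 7 / 8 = 0.88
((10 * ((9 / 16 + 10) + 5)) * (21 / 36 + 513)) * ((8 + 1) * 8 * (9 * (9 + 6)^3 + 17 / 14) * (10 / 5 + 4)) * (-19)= -557980874318295 / 28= -19927888368510.54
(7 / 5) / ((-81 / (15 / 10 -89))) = 245 / 162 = 1.51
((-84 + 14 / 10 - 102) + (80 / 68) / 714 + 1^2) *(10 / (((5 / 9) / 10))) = -66855504 / 2023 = -33047.70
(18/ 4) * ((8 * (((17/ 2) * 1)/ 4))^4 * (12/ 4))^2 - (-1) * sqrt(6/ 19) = 282518176361.06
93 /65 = 1.43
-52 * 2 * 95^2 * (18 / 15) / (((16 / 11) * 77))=-70395 / 7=-10056.43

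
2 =2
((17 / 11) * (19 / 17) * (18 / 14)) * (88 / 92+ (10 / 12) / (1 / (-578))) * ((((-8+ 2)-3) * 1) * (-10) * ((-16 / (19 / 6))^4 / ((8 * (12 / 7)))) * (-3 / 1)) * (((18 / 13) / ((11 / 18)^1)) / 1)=7701513952296960 / 248151761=31035499.89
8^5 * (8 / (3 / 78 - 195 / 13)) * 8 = -54525952 / 389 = -140169.54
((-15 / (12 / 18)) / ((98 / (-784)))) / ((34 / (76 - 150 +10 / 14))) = -46170 / 119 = -387.98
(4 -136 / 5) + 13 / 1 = -51 / 5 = -10.20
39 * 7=273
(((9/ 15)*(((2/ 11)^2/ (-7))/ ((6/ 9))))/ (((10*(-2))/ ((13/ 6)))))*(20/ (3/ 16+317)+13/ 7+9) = 108069/ 21492625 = 0.01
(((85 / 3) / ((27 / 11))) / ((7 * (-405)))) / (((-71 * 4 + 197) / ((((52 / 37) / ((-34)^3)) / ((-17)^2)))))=-143 / 24695324409546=-0.00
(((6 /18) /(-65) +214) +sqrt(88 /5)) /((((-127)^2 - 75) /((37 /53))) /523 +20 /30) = 58053 * sqrt(110) /6478220 +807497879 /168433720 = 4.89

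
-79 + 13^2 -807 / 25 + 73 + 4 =3368 / 25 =134.72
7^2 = 49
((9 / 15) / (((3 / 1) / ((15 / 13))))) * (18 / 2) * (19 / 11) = 513 / 143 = 3.59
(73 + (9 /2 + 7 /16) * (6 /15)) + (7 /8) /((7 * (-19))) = 7122 /95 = 74.97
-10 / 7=-1.43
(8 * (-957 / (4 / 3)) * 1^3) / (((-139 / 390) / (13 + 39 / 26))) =32471010 / 139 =233604.39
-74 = -74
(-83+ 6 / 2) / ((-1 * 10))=8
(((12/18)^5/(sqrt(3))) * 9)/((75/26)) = 832 * sqrt(3)/6075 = 0.24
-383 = -383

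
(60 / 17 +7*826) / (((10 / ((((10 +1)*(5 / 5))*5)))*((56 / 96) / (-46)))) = -298602744 / 119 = -2509266.76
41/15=2.73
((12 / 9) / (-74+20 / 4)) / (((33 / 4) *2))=-8 / 6831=-0.00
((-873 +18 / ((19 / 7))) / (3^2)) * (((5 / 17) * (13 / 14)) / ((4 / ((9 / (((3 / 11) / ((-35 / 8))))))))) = 19616025 / 20672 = 948.92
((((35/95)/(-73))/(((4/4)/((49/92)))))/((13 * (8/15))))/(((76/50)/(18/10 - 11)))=0.00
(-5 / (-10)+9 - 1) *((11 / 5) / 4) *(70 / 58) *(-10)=-6545 / 116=-56.42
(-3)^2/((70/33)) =297/70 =4.24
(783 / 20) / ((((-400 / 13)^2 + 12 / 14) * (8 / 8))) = 926289 / 22420280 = 0.04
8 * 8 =64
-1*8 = -8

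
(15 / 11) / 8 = 15 / 88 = 0.17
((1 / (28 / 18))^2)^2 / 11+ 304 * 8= 1027711393 / 422576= 2432.02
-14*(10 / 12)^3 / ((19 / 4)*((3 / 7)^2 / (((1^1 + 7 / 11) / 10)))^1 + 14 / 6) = -42875 / 40563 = -1.06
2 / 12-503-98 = -3605 / 6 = -600.83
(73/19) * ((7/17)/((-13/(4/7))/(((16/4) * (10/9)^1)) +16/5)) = -81760/99161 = -0.82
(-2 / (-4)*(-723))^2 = 522729 / 4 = 130682.25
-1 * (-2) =2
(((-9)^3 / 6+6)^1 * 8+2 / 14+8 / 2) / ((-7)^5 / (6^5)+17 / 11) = 550766304 / 368795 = 1493.42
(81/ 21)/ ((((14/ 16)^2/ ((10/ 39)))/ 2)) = 11520/ 4459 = 2.58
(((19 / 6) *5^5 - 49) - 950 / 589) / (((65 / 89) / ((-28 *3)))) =-2281688906 / 2015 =-1132351.81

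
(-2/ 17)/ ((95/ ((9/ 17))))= -18/ 27455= -0.00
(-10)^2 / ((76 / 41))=1025 / 19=53.95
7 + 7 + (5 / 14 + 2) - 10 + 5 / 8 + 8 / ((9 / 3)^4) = 32119 / 4536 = 7.08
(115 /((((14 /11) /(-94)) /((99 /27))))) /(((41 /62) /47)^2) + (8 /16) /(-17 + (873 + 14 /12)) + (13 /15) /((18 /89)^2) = -46269163061136698327 /294115929660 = -157316073.00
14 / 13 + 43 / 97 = 1917 / 1261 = 1.52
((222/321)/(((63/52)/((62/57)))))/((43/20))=0.29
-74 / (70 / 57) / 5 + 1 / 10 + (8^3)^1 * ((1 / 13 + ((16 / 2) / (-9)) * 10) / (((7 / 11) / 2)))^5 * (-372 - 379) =115421478422425568780405731469 / 18424237068004950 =6264654432984.01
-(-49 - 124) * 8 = 1384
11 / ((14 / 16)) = 12.57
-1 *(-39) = 39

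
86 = 86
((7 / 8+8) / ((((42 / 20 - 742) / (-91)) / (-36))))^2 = 1544.11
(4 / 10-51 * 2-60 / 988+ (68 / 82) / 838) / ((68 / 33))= -35587523961 / 721346210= -49.33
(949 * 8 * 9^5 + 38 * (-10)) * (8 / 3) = 3586397024 / 3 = 1195465674.67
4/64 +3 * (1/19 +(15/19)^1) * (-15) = -11501/304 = -37.83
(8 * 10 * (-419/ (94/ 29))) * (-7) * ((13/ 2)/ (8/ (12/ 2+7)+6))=143746330/ 2021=71126.34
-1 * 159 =-159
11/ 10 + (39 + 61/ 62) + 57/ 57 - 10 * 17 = -127.92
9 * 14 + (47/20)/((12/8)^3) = 17104/135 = 126.70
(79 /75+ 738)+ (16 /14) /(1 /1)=388603 /525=740.20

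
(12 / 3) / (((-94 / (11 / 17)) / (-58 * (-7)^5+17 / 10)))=-107228847 / 3995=-26840.76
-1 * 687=-687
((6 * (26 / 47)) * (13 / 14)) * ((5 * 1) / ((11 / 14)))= 10140 / 517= 19.61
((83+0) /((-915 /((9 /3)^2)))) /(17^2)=-249 /88145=-0.00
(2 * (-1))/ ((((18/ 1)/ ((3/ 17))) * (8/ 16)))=-2/ 51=-0.04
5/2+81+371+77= 531.50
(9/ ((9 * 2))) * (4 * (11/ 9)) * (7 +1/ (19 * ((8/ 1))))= 3905/ 228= 17.13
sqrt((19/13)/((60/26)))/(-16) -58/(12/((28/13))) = -406/39 -sqrt(570)/480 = -10.46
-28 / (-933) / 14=2 / 933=0.00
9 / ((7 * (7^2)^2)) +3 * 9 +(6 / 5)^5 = 1548809982 / 52521875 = 29.49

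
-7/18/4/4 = -7/288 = -0.02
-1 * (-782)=782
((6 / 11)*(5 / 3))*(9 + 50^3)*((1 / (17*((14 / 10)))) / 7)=6250450 / 9163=682.14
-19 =-19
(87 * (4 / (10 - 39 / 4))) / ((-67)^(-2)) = 6248688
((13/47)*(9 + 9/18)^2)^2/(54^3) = 22024249/5565407616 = 0.00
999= 999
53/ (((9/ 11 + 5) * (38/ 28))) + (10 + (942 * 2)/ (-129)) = 2.11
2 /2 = 1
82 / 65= 1.26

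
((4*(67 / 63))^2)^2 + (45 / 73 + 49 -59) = 365793370963 / 1149966153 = 318.09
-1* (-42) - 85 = -43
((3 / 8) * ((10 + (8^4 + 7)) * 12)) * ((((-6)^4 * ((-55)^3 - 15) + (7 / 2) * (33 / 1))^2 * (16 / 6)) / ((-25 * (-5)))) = 2295112281149833403139 / 125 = 18360898249198667225.11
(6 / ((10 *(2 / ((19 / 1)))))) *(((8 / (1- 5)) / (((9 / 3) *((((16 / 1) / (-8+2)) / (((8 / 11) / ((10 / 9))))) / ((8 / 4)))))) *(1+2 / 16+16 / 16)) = 8721 / 2200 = 3.96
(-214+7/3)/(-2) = 635/6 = 105.83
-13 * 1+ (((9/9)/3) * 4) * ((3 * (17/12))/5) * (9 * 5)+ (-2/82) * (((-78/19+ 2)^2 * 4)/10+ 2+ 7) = 558549/14801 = 37.74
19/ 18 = 1.06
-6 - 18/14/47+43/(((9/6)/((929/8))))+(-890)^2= 3140329567/3948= 795422.89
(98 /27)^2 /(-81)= -9604 /59049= -0.16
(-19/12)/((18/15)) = -95/72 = -1.32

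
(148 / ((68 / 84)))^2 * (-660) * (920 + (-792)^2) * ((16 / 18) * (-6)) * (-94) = -118105598997872640 / 17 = -6947388176345449.41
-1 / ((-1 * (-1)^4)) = 1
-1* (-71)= 71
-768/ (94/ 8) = -3072/ 47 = -65.36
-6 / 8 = -3 / 4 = -0.75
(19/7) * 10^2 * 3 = 5700/7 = 814.29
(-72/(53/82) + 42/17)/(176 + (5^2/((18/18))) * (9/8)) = -0.53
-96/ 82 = -48/ 41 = -1.17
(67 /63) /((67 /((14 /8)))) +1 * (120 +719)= 30205 /36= 839.03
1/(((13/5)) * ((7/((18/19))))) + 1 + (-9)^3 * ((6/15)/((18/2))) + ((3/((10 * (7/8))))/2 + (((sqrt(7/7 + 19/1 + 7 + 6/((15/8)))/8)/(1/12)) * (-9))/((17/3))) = -38503/1235- 81 * sqrt(755)/170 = -44.27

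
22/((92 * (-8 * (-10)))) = 11/3680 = 0.00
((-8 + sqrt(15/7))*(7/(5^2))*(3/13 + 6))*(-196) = 889056/325-15876*sqrt(105)/325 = 2235.00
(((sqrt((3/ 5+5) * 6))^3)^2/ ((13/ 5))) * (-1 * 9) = -131306.73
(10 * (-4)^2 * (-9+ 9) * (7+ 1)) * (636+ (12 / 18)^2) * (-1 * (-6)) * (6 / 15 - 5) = 0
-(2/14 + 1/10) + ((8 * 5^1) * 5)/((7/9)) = 256.90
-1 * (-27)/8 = 27/8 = 3.38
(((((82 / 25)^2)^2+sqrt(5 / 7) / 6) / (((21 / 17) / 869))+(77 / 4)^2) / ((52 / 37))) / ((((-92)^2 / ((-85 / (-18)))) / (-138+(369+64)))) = 13706020075 *sqrt(35) / 6987472128+30646115198686471 / 3199392000000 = 9590.34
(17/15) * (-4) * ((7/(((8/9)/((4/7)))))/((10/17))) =-867/25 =-34.68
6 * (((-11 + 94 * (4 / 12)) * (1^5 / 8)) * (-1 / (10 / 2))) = -61 / 20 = -3.05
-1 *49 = -49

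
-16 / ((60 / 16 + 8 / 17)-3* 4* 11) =1088 / 8689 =0.13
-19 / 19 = -1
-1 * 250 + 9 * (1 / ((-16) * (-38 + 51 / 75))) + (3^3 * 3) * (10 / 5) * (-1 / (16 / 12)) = -1848509 / 4976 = -371.48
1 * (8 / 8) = 1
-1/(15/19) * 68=-1292/15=-86.13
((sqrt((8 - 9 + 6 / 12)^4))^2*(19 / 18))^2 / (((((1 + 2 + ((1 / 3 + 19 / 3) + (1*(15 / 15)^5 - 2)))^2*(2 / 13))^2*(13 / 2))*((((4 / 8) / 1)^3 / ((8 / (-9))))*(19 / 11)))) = -0.00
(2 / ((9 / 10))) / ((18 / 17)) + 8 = 818 / 81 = 10.10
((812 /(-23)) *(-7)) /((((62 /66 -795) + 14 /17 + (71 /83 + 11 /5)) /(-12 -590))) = 398319458460 /2115610633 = 188.28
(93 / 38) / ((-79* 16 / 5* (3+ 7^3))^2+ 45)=2325 / 7268251467518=0.00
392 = 392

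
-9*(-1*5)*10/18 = 25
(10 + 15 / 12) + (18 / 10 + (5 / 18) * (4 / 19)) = 44831 / 3420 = 13.11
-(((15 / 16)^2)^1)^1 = -0.88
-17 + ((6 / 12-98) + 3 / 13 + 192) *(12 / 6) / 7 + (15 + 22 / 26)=2358 / 91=25.91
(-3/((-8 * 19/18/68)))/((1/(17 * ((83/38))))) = 647649/722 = 897.02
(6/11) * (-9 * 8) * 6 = -2592/11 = -235.64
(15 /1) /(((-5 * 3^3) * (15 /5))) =-1 /27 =-0.04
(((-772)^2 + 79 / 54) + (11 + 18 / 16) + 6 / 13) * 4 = 1673562523 / 702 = 2383992.20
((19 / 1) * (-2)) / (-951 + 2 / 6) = 57 / 1426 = 0.04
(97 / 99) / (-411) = -97 / 40689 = -0.00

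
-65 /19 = -3.42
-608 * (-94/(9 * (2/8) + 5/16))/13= 914432/533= 1715.63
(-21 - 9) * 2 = -60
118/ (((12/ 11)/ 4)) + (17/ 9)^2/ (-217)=7604693/ 17577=432.65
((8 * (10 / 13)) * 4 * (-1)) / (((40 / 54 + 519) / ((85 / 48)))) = -15300 / 182429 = -0.08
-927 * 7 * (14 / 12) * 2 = -15141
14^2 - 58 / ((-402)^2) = 15837163 / 80802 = 196.00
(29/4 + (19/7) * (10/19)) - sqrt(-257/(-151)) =243/28 - sqrt(38807)/151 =7.37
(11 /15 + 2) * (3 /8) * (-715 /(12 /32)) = -5863 /3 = -1954.33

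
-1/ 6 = -0.17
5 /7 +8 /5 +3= 186 /35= 5.31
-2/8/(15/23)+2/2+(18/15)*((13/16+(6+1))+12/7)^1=10121/840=12.05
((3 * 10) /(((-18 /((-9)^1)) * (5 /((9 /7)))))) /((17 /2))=54 /119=0.45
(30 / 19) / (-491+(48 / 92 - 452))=-690 / 411863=-0.00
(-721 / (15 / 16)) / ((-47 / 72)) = 276864 / 235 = 1178.14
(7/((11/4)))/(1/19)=532/11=48.36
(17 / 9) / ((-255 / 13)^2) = 169 / 34425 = 0.00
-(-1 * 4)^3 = 64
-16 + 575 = 559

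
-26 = -26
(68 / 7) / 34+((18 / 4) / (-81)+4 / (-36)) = 5 / 42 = 0.12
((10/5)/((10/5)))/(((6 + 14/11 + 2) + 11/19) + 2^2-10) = 209/805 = 0.26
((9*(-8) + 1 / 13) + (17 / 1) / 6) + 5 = -4999 / 78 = -64.09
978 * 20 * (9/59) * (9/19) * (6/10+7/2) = 6495876/1121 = 5794.72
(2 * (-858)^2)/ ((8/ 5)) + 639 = 920844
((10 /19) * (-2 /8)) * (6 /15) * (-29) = 29 /19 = 1.53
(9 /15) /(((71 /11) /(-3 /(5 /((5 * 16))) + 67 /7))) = -8877 /2485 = -3.57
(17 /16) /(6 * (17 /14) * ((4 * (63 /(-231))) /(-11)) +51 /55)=4235 /6576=0.64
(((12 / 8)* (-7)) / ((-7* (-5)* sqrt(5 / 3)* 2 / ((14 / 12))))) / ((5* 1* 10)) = -7* sqrt(15) / 10000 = -0.00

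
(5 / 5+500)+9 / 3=504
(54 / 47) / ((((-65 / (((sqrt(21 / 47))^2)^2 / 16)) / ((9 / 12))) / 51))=-1821771 / 215951840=-0.01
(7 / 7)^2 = 1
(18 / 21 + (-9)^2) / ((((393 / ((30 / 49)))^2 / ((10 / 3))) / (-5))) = -955000 / 288424927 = -0.00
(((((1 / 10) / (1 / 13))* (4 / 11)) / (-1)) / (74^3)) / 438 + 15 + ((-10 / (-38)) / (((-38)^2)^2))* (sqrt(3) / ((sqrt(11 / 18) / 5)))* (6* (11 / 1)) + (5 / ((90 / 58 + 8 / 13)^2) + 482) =225* sqrt(66) / 19808792 + 1622675949049330883 / 3257962465746120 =498.06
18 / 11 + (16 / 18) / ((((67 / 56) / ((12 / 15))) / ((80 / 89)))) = 2.17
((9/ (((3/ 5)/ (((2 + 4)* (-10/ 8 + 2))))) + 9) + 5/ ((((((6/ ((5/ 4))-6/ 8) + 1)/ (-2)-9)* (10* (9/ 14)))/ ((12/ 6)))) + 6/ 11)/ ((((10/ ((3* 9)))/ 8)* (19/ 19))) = 8424282/ 5071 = 1661.27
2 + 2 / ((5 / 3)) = 16 / 5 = 3.20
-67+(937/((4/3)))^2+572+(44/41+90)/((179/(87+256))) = 58070521731/117424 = 494537.08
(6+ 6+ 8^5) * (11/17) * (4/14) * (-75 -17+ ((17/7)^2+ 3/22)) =-3037755380/5831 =-520966.45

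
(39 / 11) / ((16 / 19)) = 741 / 176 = 4.21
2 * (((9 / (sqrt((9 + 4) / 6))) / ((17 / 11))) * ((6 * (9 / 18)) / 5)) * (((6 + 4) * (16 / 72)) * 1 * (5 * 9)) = 11880 * sqrt(78) / 221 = 474.76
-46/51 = -0.90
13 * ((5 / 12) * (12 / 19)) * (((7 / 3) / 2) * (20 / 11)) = 4550 / 627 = 7.26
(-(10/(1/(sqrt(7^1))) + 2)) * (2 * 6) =-120 * sqrt(7) - 24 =-341.49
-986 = -986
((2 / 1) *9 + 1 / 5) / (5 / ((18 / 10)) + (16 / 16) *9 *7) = 819 / 2960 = 0.28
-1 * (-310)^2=-96100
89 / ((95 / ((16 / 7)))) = 1424 / 665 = 2.14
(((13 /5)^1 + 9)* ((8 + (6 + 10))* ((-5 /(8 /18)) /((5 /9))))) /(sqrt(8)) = -7047* sqrt(2) /5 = -1993.19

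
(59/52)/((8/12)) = 177/104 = 1.70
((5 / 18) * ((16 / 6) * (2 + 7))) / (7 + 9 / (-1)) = -10 / 3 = -3.33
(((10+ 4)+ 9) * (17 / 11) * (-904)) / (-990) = 176732 / 5445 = 32.46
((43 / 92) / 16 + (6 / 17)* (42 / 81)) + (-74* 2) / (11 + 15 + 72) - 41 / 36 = -2988037 / 1226176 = -2.44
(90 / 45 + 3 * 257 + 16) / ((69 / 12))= 3156 / 23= 137.22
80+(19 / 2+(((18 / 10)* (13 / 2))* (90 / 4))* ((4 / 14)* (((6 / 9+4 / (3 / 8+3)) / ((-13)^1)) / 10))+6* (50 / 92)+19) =110.69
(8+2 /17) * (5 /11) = 690 /187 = 3.69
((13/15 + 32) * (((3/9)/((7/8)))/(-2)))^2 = 3888784/99225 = 39.19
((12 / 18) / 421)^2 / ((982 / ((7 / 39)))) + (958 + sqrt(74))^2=1916 * sqrt(74) + 28036179669786692 / 30545891181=934320.06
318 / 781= 0.41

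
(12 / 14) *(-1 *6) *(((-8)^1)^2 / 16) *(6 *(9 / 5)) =-7776 / 35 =-222.17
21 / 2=10.50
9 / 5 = 1.80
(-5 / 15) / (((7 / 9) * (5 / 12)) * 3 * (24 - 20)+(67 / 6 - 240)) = 6 / 4049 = 0.00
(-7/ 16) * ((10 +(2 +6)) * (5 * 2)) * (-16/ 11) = 1260/ 11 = 114.55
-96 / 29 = -3.31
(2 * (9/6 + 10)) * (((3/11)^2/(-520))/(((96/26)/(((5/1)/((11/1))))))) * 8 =-69/21296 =-0.00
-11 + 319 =308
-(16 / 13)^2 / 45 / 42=-128 / 159705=-0.00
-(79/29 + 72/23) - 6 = -7907/667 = -11.85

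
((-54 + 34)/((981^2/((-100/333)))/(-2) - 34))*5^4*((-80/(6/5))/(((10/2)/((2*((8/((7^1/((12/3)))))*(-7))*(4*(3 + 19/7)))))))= -1024000000000/6729647673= -152.16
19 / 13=1.46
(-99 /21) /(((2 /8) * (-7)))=132 /49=2.69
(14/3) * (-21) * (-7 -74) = 7938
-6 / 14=-3 / 7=-0.43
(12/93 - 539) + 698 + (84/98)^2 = 242833/1519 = 159.86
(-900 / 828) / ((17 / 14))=-350 / 391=-0.90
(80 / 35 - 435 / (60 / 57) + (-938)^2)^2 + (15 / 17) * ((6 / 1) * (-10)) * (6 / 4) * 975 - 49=10307907011672553 / 13328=773402386830.17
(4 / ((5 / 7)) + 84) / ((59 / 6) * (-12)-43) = -64 / 115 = -0.56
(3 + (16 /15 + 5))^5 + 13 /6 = 93055038977 /1518750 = 61270.81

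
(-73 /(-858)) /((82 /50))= 1825 /35178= 0.05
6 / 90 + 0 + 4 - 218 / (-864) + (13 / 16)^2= 172079 / 34560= 4.98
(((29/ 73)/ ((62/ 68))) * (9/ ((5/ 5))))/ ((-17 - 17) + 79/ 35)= -310590/ 2514193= -0.12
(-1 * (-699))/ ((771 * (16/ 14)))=1631/ 2056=0.79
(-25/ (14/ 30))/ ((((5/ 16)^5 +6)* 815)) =-78643200/ 7182116921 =-0.01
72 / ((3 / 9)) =216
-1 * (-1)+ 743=744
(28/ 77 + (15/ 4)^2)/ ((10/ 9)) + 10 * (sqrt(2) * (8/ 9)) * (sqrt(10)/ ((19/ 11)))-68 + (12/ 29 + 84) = 1760 * sqrt(5)/ 171 + 1500439/ 51040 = 52.41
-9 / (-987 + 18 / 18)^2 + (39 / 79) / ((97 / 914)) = 34654829649 / 7449937948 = 4.65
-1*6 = -6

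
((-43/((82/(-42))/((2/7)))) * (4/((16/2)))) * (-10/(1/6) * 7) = -54180/41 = -1321.46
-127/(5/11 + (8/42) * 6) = -9779/123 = -79.50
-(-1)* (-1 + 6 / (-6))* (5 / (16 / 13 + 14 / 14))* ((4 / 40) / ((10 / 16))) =-104 / 145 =-0.72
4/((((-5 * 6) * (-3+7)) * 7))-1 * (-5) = 1049/210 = 5.00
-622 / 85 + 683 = 57433 / 85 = 675.68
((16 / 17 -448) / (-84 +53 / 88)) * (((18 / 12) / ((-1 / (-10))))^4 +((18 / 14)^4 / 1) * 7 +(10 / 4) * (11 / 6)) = 34856200218400 / 128381127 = 271505.64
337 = 337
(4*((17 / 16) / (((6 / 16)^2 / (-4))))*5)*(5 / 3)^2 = -136000 / 81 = -1679.01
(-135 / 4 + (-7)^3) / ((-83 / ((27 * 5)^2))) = 27465075 / 332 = 82726.13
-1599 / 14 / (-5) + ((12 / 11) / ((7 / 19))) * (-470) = -150573 / 110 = -1368.85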